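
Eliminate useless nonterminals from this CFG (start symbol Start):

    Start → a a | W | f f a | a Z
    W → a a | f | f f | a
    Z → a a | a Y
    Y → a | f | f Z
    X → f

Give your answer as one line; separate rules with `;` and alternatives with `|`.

Start → a a | W | f f a | a Z; W → a a | f | f f | a; Z → a a | a Y; Y → a | f | f Z

Generating nonterminals: {Start, W, X, Y, Z}.
Reachable from Start after that: {Start, W, Y, Z}.
Removed useless symbols: {X} and every production mentioning them.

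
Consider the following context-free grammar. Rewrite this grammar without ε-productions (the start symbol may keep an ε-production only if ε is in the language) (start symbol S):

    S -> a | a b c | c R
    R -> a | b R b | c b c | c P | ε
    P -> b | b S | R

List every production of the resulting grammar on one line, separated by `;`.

The nullable symbols are {P, R}.
ε ∉ L(G), so no ε-production is kept.
For each production, add variants omitting each subset of nullable occurrences: S → c R gives c R | c. R → b R b gives b R b | b b. R → c P gives c P | c.

S -> a | a b c | c R | c; R -> a | b R b | b b | c b c | c P | c; P -> b | b S | R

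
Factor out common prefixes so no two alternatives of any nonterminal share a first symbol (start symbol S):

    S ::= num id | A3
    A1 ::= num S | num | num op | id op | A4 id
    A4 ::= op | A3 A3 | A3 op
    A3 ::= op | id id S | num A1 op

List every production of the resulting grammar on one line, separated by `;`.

S ::= num id | A3; A1 ::= id op | A4 id | num A1'; A4 ::= op | A3 A4'; A3 ::= op | id id S | num A1 op; A1' ::= S | ε | op; A4' ::= A3 | op

A1 has alternatives sharing prefix 'num': factor to A1 → num A1' with A1' → S | ε | op.
A4 has alternatives sharing prefix 'A3': factor to A4 → A3 A4' with A4' → A3 | op.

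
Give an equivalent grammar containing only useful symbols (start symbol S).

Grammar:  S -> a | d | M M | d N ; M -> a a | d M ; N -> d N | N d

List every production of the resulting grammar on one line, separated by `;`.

Generating nonterminals: {M, S}.
Reachable from S after that: {M, S}.
Removed useless symbols: {N} and every production mentioning them.

S -> a | d | M M; M -> a a | d M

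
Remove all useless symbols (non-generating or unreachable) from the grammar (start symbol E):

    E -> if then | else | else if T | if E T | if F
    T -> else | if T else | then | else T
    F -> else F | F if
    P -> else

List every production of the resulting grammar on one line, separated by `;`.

E -> if then | else | else if T | if E T; T -> else | if T else | then | else T

Generating nonterminals: {E, P, T}.
Reachable from E after that: {E, T}.
Removed useless symbols: {F, P} and every production mentioning them.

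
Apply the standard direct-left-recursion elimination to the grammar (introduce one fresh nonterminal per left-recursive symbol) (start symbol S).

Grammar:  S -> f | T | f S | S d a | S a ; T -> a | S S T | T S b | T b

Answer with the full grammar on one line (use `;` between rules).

Left recursion appears on S, T.
For S: α = {d a, a}, β = {f, T, f S}. Rewrite as S → β S' and S' → α S' | ε.
For T: α = {S b, b}, β = {a, S S T}. Rewrite as T → β T' and T' → α T' | ε.

S -> f S' | T S' | f S S'; T -> a T' | S S T T'; S' -> d a S' | a S' | ε; T' -> S b T' | b T' | ε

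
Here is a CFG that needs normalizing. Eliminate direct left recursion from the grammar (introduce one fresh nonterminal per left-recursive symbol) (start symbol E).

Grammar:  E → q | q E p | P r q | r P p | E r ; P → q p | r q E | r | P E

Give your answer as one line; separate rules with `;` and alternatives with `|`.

E, P are directly left-recursive.
For E: α = {r}, β = {q, q E p, P r q, r P p}. Rewrite as E → β E' and E' → α E' | ε.
For P: α = {E}, β = {q p, r q E, r}. Rewrite as P → β P' and P' → α P' | ε.

E → q E' | q E p E' | P r q E' | r P p E'; P → q p P' | r q E P' | r P'; E' → r E' | eps; P' → E P' | eps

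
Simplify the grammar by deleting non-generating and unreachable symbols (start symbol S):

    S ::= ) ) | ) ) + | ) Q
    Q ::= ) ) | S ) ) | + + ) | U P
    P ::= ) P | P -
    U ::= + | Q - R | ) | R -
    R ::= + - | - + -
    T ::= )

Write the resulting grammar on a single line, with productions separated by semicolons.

S ::= ) ) | ) ) + | ) Q; Q ::= ) ) | S ) ) | + + )

Generating nonterminals: {Q, R, S, T, U}.
Reachable from S after that: {Q, S}.
Removed useless symbols: {P, R, T, U} and every production mentioning them.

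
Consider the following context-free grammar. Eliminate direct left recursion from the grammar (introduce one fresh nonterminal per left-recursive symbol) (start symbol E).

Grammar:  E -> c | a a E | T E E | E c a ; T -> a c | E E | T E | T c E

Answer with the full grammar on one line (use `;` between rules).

E -> c E' | a a E E' | T E E E'; T -> a c T' | E E T'; E' -> c a E' | ε; T' -> E T' | c E T' | ε

E, T are directly left-recursive.
For E: α = {c a}, β = {c, a a E, T E E}. Rewrite as E → β E' and E' → α E' | ε.
For T: α = {E, c E}, β = {a c, E E}. Rewrite as T → β T' and T' → α T' | ε.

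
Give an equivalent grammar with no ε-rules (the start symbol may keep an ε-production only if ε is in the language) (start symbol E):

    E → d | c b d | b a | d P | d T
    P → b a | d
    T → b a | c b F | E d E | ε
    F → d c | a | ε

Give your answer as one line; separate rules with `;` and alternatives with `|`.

E → d | c b d | b a | d P | d T; P → b a | d; T → b a | c b F | c b | E d E; F → d c | a

The nullable symbols are {F, T}.
ε ∉ L(G), so no ε-production is kept.
Add the nullable-subset variants: T → c b F gives c b F | c b.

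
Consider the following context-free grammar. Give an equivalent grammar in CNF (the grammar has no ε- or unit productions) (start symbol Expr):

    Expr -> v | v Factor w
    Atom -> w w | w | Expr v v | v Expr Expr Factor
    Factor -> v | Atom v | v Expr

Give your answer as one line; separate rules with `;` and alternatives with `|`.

Introduce a nonterminal for each terminal appearing in a rule of length ≥ 2: X1 → v, X2 → w.
Binarize each right-hand side of length ≥ 3 by chaining fresh nonterminals (Y1, Y2, …): affected rules were Expr → X1 Factor X2; Atom → Expr X1 X1; Atom → X1 Expr Expr Factor.

Expr -> v | X1 Y1; Atom -> X2 X2 | w | Expr Y2 | X1 Y3; Factor -> v | Atom X1 | X1 Expr; X1 -> v; X2 -> w; Y1 -> Factor X2; Y2 -> X1 X1; Y3 -> Expr Y4; Y4 -> Expr Factor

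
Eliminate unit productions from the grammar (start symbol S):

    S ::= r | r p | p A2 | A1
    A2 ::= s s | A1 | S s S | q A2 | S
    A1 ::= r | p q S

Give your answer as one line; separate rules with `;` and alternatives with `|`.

Unit pairs: A2 ⇒* {A1, S}; S ⇒* {A1}.
For each unit pair (A, B), copy every non-unit production of B to A, then drop all unit productions.

S ::= r | p q S | r p | p A2; A2 ::= s s | S s S | q A2 | r | p q S | r p | p A2; A1 ::= r | p q S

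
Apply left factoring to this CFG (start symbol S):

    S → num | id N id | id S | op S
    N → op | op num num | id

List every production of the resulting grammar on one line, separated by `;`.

S → num | op S | id S'; N → id | op N'; S' → N id | S; N' → ε | num num

S has alternatives sharing prefix 'id': factor to S → id S' with S' → N id | S.
N has alternatives sharing prefix 'op': factor to N → op N' with N' → ε | num num.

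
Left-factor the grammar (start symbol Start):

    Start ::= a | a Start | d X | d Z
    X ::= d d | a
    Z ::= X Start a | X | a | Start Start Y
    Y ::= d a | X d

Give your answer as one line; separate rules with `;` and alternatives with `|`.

Start has alternatives sharing prefix 'a': factor to Start → a Start1 with Start1 → ε | Start.
Start has alternatives sharing prefix 'd': factor to Start → d Start2 with Start2 → X | Z.
Z has alternatives sharing prefix 'X': factor to Z → X Z1 with Z1 → Start a | ε.

Start ::= a Start1 | d Start2; X ::= d d | a; Z ::= a | Start Start Y | X Z1; Y ::= d a | X d; Start1 ::= ε | Start; Start2 ::= X | Z; Z1 ::= Start a | ε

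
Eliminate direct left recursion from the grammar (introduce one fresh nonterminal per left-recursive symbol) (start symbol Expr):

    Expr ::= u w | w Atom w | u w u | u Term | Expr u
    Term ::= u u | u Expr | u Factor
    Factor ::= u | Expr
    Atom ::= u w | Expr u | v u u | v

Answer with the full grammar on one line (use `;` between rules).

Expr ::= u w Expr1 | w Atom w Expr1 | u w u Expr1 | u Term Expr1; Term ::= u u | u Expr | u Factor; Factor ::= u | Expr; Atom ::= u w | Expr u | v u u | v; Expr1 ::= u Expr1 | ε

Directly left-recursive nonterminal: Expr.
For Expr: α = {u}, β = {u w, w Atom w, u w u, u Term}. Rewrite as Expr → β Expr1 and Expr1 → α Expr1 | ε.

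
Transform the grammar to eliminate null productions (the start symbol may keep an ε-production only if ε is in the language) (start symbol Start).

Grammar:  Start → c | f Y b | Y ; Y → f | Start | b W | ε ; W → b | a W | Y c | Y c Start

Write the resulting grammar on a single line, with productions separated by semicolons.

Start → c | f Y b | f b | Y | ε; Y → f | Start | b W; W → b | a W | Y c | c | Y c Start | c Start

Nullable set = {Start, Y}.
ε ∈ L(G) since Start is nullable, so keep Start → ε.
For each production, add variants omitting each subset of nullable occurrences: Start → f Y b gives f Y b | f b. W → Y c gives Y c | c. W → Y c Start gives Y c Start | c Start.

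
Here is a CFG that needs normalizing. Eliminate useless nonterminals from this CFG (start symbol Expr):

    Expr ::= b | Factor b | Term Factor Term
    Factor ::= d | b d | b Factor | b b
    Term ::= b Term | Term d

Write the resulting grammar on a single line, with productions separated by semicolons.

Expr ::= b | Factor b; Factor ::= d | b d | b Factor | b b

Generating nonterminals: {Expr, Factor}.
Reachable from Expr after that: {Expr, Factor}.
Removed useless symbols: {Term} and every production mentioning them.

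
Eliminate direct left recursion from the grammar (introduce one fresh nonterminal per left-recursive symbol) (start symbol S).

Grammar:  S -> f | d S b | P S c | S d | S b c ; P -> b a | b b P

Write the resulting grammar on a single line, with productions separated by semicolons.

S is directly left-recursive.
For S: α = {d, b c}, β = {f, d S b, P S c}. Rewrite as S → β S' and S' → α S' | ε.

S -> f S' | d S b S' | P S c S'; P -> b a | b b P; S' -> d S' | b c S' | ε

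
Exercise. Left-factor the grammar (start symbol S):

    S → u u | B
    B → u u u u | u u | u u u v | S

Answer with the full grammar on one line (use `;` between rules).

B has alternatives sharing prefix 'u u': factor to B → u u B' with B' → u u | ε | u v.
B' has alternatives sharing prefix 'u': factor to B' → u B'' with B'' → u | v.

S → u u | B; B → S | u u B'; B' → ε | u B''; B'' → u | v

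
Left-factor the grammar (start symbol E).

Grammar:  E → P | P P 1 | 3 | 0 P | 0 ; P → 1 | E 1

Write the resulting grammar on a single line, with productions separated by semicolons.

E → 3 | P E' | 0 E''; P → 1 | E 1; E' → ε | P 1; E'' → P | ε

E has alternatives sharing prefix 'P': factor to E → P E' with E' → ε | P 1.
E has alternatives sharing prefix '0': factor to E → 0 E'' with E'' → P | ε.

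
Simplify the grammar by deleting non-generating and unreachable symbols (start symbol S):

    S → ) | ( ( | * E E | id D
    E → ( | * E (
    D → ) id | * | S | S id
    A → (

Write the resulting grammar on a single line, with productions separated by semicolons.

S → ) | ( ( | * E E | id D; E → ( | * E (; D → ) id | * | S | S id

Generating nonterminals: {A, D, E, S}.
Reachable from S after that: {D, E, S}.
Removed useless symbols: {A} and every production mentioning them.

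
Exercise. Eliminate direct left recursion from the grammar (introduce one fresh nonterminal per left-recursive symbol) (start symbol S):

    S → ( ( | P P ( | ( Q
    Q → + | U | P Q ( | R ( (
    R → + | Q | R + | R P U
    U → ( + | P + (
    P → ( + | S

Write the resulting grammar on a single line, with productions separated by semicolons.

S → ( ( | P P ( | ( Q; Q → + | U | P Q ( | R ( (; R → + R' | Q R'; U → ( + | P + (; P → ( + | S; R' → + R' | P U R' | ε

Directly left-recursive nonterminal: R.
For R: α = {+, P U}, β = {+, Q}. Rewrite as R → β R' and R' → α R' | ε.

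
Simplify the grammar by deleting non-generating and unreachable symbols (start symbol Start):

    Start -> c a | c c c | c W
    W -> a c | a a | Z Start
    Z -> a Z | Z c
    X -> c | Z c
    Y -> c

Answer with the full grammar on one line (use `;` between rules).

Generating nonterminals: {Start, W, X, Y}.
Reachable from Start after that: {Start, W}.
Removed useless symbols: {X, Y, Z} and every production mentioning them.

Start -> c a | c c c | c W; W -> a c | a a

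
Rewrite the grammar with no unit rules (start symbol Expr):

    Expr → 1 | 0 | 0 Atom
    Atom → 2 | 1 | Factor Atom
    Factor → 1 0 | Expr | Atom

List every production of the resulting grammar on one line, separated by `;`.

Unit pairs: Factor ⇒* {Atom, Expr}.
Replace each nonterminal's rules with the union of the non-unit rules of every nonterminal it unit-derives.

Expr → 1 | 0 | 0 Atom; Atom → 2 | 1 | Factor Atom; Factor → 2 | 1 | Factor Atom | 1 0 | 0 | 0 Atom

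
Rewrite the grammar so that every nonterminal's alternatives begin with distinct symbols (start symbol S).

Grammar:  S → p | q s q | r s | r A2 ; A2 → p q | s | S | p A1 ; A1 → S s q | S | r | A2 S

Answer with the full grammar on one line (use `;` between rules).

S has alternatives sharing prefix 'r': factor to S → r S' with S' → s | A2.
A2 has alternatives sharing prefix 'p': factor to A2 → p A2' with A2' → q | A1.
A1 has alternatives sharing prefix 'S': factor to A1 → S A1' with A1' → s q | ε.

S → p | q s q | r S'; A2 → s | S | p A2'; A1 → r | A2 S | S A1'; S' → s | A2; A2' → q | A1; A1' → s q | eps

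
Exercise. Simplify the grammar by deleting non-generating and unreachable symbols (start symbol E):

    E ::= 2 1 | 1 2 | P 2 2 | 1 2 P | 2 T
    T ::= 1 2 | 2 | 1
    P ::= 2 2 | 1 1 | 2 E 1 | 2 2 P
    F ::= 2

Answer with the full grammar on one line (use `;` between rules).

E ::= 2 1 | 1 2 | P 2 2 | 1 2 P | 2 T; T ::= 1 2 | 2 | 1; P ::= 2 2 | 1 1 | 2 E 1 | 2 2 P

Generating nonterminals: {E, F, P, T}.
Reachable from E after that: {E, P, T}.
Removed useless symbols: {F} and every production mentioning them.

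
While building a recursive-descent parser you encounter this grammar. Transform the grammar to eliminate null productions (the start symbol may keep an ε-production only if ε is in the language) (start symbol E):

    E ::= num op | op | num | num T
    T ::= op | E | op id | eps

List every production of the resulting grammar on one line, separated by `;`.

E ::= num op | op | num | num T; T ::= op | E | op id

Nullable nonterminals: {T}.
ε ∉ L(G), so no ε-production is kept.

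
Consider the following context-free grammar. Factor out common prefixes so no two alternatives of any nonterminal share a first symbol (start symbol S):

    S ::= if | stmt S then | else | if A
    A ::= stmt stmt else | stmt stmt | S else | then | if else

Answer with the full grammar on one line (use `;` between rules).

S has alternatives sharing prefix 'if': factor to S → if S' with S' → ε | A.
A has alternatives sharing prefix 'stmt stmt': factor to A → stmt stmt A' with A' → else | ε.

S ::= stmt S then | else | if S'; A ::= S else | then | if else | stmt stmt A'; S' ::= epsilon | A; A' ::= else | epsilon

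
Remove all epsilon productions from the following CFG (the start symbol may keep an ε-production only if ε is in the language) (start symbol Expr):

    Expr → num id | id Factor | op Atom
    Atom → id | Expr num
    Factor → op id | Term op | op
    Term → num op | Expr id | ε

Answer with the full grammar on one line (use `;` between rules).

Nullable nonterminals: {Term}.
ε ∉ L(G), so no ε-production is kept.
For each production, add variants omitting each subset of nullable occurrences: Factor → Term op gives Term op | op.

Expr → num id | id Factor | op Atom; Atom → id | Expr num; Factor → op id | Term op | op; Term → num op | Expr id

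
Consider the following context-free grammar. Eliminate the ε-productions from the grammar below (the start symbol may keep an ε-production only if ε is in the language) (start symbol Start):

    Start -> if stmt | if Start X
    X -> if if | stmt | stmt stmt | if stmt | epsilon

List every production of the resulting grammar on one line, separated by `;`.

Start -> if stmt | if Start X | if Start; X -> if if | stmt | stmt stmt | if stmt

Nullable set = {X}.
ε ∉ L(G), so no ε-production is kept.
Expand every rule over subsets of its nullable positions: Start → if Start X gives if Start X | if Start.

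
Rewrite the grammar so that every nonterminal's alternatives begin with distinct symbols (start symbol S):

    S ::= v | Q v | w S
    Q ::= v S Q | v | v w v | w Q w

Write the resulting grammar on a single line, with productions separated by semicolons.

S ::= v | Q v | w S; Q ::= w Q w | v Q'; Q' ::= S Q | ε | w v

Q has alternatives sharing prefix 'v': factor to Q → v Q' with Q' → S Q | ε | w v.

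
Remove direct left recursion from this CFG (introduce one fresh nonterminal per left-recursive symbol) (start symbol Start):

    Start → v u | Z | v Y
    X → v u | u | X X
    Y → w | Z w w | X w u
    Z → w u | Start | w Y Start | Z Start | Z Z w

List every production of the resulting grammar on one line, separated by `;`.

X, Z are directly left-recursive.
For X: α = {X}, β = {v u, u}. Rewrite as X → β X1 and X1 → α X1 | ε.
For Z: α = {Start, Z w}, β = {w u, Start, w Y Start}. Rewrite as Z → β Z1 and Z1 → α Z1 | ε.

Start → v u | Z | v Y; X → v u X1 | u X1; Y → w | Z w w | X w u; Z → w u Z1 | Start Z1 | w Y Start Z1; X1 → X X1 | ε; Z1 → Start Z1 | Z w Z1 | ε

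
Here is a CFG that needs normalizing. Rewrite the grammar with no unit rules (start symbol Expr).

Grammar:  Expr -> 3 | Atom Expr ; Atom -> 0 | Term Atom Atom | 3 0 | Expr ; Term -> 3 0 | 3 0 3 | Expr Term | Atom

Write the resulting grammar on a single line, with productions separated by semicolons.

Expr -> 3 | Atom Expr; Atom -> 0 | Term Atom Atom | 3 0 | 3 | Atom Expr; Term -> 3 0 | 3 0 3 | Expr Term | 0 | Term Atom Atom | 3 | Atom Expr

Unit pairs: Atom ⇒* {Expr}; Term ⇒* {Atom, Expr}.
Replace each nonterminal's rules with the union of the non-unit rules of every nonterminal it unit-derives.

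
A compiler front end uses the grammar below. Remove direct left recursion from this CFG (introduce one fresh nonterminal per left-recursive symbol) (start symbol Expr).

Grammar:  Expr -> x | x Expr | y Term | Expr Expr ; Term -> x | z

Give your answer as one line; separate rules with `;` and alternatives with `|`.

Expr -> x Expr1 | x Expr Expr1 | y Term Expr1; Term -> x | z; Expr1 -> Expr Expr1 | ε

Left recursion appears on Expr.
For Expr: α = {Expr}, β = {x, x Expr, y Term}. Rewrite as Expr → β Expr1 and Expr1 → α Expr1 | ε.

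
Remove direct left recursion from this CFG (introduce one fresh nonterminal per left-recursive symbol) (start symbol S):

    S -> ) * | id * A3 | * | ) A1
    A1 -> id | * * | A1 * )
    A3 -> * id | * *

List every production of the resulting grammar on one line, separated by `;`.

S -> ) * | id * A3 | * | ) A1; A1 -> id A1' | * * A1'; A3 -> * id | * *; A1' -> * ) A1' | ε

Left recursion appears on A1.
For A1: α = {* )}, β = {id, * *}. Rewrite as A1 → β A1' and A1' → α A1' | ε.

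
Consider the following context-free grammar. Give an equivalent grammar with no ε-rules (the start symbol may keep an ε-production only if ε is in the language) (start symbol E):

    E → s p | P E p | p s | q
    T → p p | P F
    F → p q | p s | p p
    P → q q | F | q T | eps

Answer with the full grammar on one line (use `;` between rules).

The nullable symbols are {P}.
ε ∉ L(G), so no ε-production is kept.
Expand every rule over subsets of its nullable positions: E → P E p gives P E p | E p. T → P F gives P F | F.

E → s p | P E p | E p | p s | q; T → p p | P F | F; F → p q | p s | p p; P → q q | F | q T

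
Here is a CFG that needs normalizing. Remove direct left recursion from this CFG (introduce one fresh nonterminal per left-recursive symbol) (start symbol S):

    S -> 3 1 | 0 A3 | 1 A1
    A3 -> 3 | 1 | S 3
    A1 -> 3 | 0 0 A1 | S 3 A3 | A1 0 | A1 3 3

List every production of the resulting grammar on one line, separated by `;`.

S -> 3 1 | 0 A3 | 1 A1; A3 -> 3 | 1 | S 3; A1 -> 3 A1' | 0 0 A1 A1' | S 3 A3 A1'; A1' -> 0 A1' | 3 3 A1' | eps

Left recursion appears on A1.
For A1: α = {0, 3 3}, β = {3, 0 0 A1, S 3 A3}. Rewrite as A1 → β A1' and A1' → α A1' | ε.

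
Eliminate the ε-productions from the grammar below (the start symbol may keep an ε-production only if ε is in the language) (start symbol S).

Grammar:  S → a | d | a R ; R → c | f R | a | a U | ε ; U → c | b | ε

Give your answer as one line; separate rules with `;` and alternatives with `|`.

S → a | d | a R; R → c | f R | f | a | a U; U → c | b

The nullable symbols are {R, U}.
ε ∉ L(G), so no ε-production is kept.
Add the nullable-subset variants: R → f R gives f R | f.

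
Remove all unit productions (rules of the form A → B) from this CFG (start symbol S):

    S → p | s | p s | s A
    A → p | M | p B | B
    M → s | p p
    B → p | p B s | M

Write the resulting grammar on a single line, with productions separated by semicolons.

S → p | s | p s | s A; A → p | p B s | p B | s | p p; M → s | p p; B → p | p B s | s | p p

Unit pairs: A ⇒* {B, M}; B ⇒* {M}.
Replace each nonterminal's rules with the union of the non-unit rules of every nonterminal it unit-derives.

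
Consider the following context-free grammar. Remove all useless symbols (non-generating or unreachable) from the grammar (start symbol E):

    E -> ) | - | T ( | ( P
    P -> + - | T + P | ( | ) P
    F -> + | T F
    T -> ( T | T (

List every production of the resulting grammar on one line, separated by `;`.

Generating nonterminals: {E, F, P}.
Reachable from E after that: {E, P}.
Removed useless symbols: {F, T} and every production mentioning them.

E -> ) | - | ( P; P -> + - | ( | ) P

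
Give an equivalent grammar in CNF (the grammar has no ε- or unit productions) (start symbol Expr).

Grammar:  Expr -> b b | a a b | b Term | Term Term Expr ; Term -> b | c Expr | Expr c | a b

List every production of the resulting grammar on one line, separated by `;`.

Expr -> X1 X1 | X2 Y1 | X1 Term | Term Y2; Term -> b | X3 Expr | Expr X3 | X2 X1; X1 -> b; X2 -> a; X3 -> c; Y1 -> X2 X1; Y2 -> Term Expr

Introduce a nonterminal for each terminal appearing in a rule of length ≥ 2: X1 → b, X2 → a, X3 → c.
Binarize each right-hand side of length ≥ 3 by chaining fresh nonterminals (Y1, Y2, …): affected rules were Expr → X2 X2 X1; Expr → Term Term Expr.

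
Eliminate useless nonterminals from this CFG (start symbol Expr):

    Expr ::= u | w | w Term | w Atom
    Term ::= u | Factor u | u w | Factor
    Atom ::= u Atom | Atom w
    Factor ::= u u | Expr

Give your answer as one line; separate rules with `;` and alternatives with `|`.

Generating nonterminals: {Expr, Factor, Term}.
Reachable from Expr after that: {Expr, Factor, Term}.
Removed useless symbols: {Atom} and every production mentioning them.

Expr ::= u | w | w Term; Term ::= u | Factor u | u w | Factor; Factor ::= u u | Expr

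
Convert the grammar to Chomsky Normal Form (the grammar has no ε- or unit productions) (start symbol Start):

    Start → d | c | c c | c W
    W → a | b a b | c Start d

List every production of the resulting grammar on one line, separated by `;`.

Start → d | c | X1 X1 | X1 W; W → a | X2 Y1 | X1 Y2; X1 → c; X2 → b; X3 → a; X4 → d; Y1 → X3 X2; Y2 → Start X4

Introduce a nonterminal for each terminal appearing in a rule of length ≥ 2: X1 → c, X2 → b, X3 → a, X4 → d.
Binarize each right-hand side of length ≥ 3 by chaining fresh nonterminals (Y1, Y2, …): affected rules were W → X2 X3 X2; W → X1 Start X4.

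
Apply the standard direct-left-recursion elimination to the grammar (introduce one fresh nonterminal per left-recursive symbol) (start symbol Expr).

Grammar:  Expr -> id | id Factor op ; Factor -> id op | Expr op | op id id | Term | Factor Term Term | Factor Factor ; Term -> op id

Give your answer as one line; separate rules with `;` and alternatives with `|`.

Factor is directly left-recursive.
For Factor: α = {Term Term, Factor}, β = {id op, Expr op, op id id, Term}. Rewrite as Factor → β Factor1 and Factor1 → α Factor1 | ε.

Expr -> id | id Factor op; Factor -> id op Factor1 | Expr op Factor1 | op id id Factor1 | Term Factor1; Term -> op id; Factor1 -> Term Term Factor1 | Factor Factor1 | ε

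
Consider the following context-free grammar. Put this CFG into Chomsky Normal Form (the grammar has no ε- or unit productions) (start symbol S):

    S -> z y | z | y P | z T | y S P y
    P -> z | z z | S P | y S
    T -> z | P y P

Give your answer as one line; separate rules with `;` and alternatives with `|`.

S -> X1 X2 | z | X2 P | X1 T | X2 Y1; P -> z | X1 X1 | S P | X2 S; T -> z | P Y3; X1 -> z; X2 -> y; Y1 -> S Y2; Y2 -> P X2; Y3 -> X2 P

Introduce a nonterminal for each terminal appearing in a rule of length ≥ 2: X1 → z, X2 → y.
Binarize each right-hand side of length ≥ 3 by chaining fresh nonterminals (Y1, Y2, …): affected rules were S → X2 S P X2; T → P X2 P.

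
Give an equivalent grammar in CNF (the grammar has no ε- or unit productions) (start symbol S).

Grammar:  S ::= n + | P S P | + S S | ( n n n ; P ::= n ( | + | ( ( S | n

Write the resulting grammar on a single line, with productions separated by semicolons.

S ::= X1 X2 | P Y1 | X2 Y2 | X3 Y3; P ::= X1 X3 | + | X3 Y5 | n; X1 ::= n; X2 ::= +; X3 ::= (; Y1 ::= S P; Y2 ::= S S; Y3 ::= X1 Y4; Y4 ::= X1 X1; Y5 ::= X3 S

Introduce a nonterminal for each terminal appearing in a rule of length ≥ 2: X1 → n, X2 → +, X3 → (.
Binarize each right-hand side of length ≥ 3 by chaining fresh nonterminals (Y1, Y2, …): affected rules were S → P S P; S → X2 S S; S → X3 X1 X1 X1; P → X3 X3 S.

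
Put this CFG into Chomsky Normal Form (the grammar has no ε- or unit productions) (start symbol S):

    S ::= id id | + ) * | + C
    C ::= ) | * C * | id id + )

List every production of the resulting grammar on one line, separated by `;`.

Introduce a nonterminal for each terminal appearing in a rule of length ≥ 2: X1 → id, X2 → +, X3 → ), X4 → *.
Binarize each right-hand side of length ≥ 3 by chaining fresh nonterminals (Y1, Y2, …): affected rules were S → X2 X3 X4; C → X4 C X4; C → X1 X1 X2 X3.

S ::= X1 X1 | X2 Y1 | X2 C; C ::= ) | X4 Y2 | X1 Y3; X1 ::= id; X2 ::= +; X3 ::= ); X4 ::= *; Y1 ::= X3 X4; Y2 ::= C X4; Y3 ::= X1 Y4; Y4 ::= X2 X3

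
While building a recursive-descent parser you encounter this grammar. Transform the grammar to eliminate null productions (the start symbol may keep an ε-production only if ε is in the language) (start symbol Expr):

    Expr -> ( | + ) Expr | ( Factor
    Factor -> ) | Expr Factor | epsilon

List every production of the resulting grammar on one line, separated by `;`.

Nullable nonterminals: {Factor}.
ε ∉ L(G), so no ε-production is kept.
For each production, add variants omitting each subset of nullable occurrences: Factor → Expr Factor gives Expr Factor | Expr.

Expr -> ( | + ) Expr | ( Factor; Factor -> ) | Expr Factor | Expr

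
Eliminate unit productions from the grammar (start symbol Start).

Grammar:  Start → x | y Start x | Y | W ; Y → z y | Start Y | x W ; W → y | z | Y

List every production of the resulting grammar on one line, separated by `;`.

Start → x | y Start x | y | z | z y | Start Y | x W; Y → z y | Start Y | x W; W → z y | Start Y | x W | y | z

Unit pairs: Start ⇒* {W, Y}; W ⇒* {Y}.
For every A with A ⇒* B via unit rules, add B's non-unit alternatives to A; then delete every rule of the form X → Y.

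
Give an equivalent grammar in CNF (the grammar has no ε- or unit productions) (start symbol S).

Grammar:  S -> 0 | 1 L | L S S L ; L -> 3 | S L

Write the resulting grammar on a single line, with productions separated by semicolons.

S -> 0 | X1 L | L Y1; L -> 3 | S L; X1 -> 1; Y1 -> S Y2; Y2 -> S L

Introduce a nonterminal for each terminal appearing in a rule of length ≥ 2: X1 → 1.
Binarize each right-hand side of length ≥ 3 by chaining fresh nonterminals (Y1, Y2, …): affected rules were S → L S S L.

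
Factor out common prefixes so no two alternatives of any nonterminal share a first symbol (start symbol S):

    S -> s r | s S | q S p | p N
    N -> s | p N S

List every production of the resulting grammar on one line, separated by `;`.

S -> q S p | p N | s S'; N -> s | p N S; S' -> r | S

S has alternatives sharing prefix 's': factor to S → s S' with S' → r | S.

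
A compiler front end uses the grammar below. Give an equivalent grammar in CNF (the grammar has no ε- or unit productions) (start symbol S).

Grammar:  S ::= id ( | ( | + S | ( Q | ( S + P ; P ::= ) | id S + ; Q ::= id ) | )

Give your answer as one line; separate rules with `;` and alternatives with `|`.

Introduce a nonterminal for each terminal appearing in a rule of length ≥ 2: X1 → id, X2 → (, X3 → +, X4 → ).
Binarize each right-hand side of length ≥ 3 by chaining fresh nonterminals (Y1, Y2, …): affected rules were S → X2 S X3 P; P → X1 S X3.

S ::= X1 X2 | ( | X3 S | X2 Q | X2 Y1; P ::= ) | X1 Y3; Q ::= X1 X4 | ); X1 ::= id; X2 ::= (; X3 ::= +; X4 ::= ); Y1 ::= S Y2; Y2 ::= X3 P; Y3 ::= S X3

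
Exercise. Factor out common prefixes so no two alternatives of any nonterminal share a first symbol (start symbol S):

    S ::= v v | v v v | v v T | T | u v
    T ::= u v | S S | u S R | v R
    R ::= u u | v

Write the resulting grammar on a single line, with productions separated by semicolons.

S ::= T | u v | v v S'; T ::= S S | v R | u T'; R ::= u u | v; S' ::= ε | v | T; T' ::= v | S R

S has alternatives sharing prefix 'v v': factor to S → v v S' with S' → ε | v | T.
T has alternatives sharing prefix 'u': factor to T → u T' with T' → v | S R.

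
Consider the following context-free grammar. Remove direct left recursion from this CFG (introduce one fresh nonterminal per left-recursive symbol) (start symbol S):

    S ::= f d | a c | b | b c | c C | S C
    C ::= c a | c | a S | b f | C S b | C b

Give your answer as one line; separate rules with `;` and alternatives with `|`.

Directly left-recursive nonterminals: S, C.
For S: α = {C}, β = {f d, a c, b, b c, c C}. Rewrite as S → β S' and S' → α S' | ε.
For C: α = {S b, b}, β = {c a, c, a S, b f}. Rewrite as C → β C' and C' → α C' | ε.

S ::= f d S' | a c S' | b S' | b c S' | c C S'; C ::= c a C' | c C' | a S C' | b f C'; S' ::= C S' | ε; C' ::= S b C' | b C' | ε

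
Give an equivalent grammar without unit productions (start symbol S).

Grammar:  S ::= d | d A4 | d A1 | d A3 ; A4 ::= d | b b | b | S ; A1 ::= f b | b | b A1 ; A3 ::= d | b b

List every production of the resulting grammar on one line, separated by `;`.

S ::= d | d A4 | d A1 | d A3; A4 ::= d | b b | b | d A4 | d A1 | d A3; A1 ::= f b | b | b A1; A3 ::= d | b b

Unit pairs: A4 ⇒* {S}.
Replace each nonterminal's rules with the union of the non-unit rules of every nonterminal it unit-derives.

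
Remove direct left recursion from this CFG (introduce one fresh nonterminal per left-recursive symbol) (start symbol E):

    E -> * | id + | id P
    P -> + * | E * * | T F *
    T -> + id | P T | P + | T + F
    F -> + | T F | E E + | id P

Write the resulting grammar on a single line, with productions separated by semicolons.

T is directly left-recursive.
For T: α = {+ F}, β = {+ id, P T, P +}. Rewrite as T → β T' and T' → α T' | ε.

E -> * | id + | id P; P -> + * | E * * | T F *; T -> + id T' | P T T' | P + T'; F -> + | T F | E E + | id P; T' -> + F T' | eps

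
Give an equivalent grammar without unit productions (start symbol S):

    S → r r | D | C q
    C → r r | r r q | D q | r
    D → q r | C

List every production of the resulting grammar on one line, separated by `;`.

S → q r | r r | r r q | D q | r | C q; C → r r | r r q | D q | r; D → r r | r r q | D q | r | q r

Unit pairs: D ⇒* {C}; S ⇒* {C, D}.
For every A with A ⇒* B via unit rules, add B's non-unit alternatives to A; then delete every rule of the form X → Y.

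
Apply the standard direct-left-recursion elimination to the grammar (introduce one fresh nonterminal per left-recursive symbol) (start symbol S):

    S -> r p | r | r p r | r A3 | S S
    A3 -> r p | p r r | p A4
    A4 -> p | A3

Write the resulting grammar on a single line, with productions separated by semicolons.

S -> r p S' | r S' | r p r S' | r A3 S'; A3 -> r p | p r r | p A4; A4 -> p | A3; S' -> S S' | ε

Left recursion appears on S.
For S: α = {S}, β = {r p, r, r p r, r A3}. Rewrite as S → β S' and S' → α S' | ε.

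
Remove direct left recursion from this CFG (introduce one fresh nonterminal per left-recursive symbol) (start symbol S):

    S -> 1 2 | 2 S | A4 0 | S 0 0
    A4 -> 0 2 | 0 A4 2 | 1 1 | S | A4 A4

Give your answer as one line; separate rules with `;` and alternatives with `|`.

Left recursion appears on S, A4.
For S: α = {0 0}, β = {1 2, 2 S, A4 0}. Rewrite as S → β S' and S' → α S' | ε.
For A4: α = {A4}, β = {0 2, 0 A4 2, 1 1, S}. Rewrite as A4 → β A4' and A4' → α A4' | ε.

S -> 1 2 S' | 2 S S' | A4 0 S'; A4 -> 0 2 A4' | 0 A4 2 A4' | 1 1 A4' | S A4'; S' -> 0 0 S' | ε; A4' -> A4 A4' | ε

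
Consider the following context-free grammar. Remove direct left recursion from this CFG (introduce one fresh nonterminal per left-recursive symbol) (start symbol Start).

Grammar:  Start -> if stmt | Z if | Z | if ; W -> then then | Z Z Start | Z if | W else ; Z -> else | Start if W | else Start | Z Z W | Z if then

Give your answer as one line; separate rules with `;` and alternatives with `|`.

Directly left-recursive nonterminals: W, Z.
For W: α = {else}, β = {then then, Z Z Start, Z if}. Rewrite as W → β W1 and W1 → α W1 | ε.
For Z: α = {Z W, if then}, β = {else, Start if W, else Start}. Rewrite as Z → β Z1 and Z1 → α Z1 | ε.

Start -> if stmt | Z if | Z | if; W -> then then W1 | Z Z Start W1 | Z if W1; Z -> else Z1 | Start if W Z1 | else Start Z1; W1 -> else W1 | ε; Z1 -> Z W Z1 | if then Z1 | ε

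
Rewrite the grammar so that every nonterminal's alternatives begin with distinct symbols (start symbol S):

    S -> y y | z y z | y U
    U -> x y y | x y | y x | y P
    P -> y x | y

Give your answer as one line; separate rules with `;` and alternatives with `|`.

S has alternatives sharing prefix 'y': factor to S → y S' with S' → y | U.
U has alternatives sharing prefix 'x y': factor to U → x y U' with U' → y | ε.
U has alternatives sharing prefix 'y': factor to U → y U'' with U'' → x | P.
P has alternatives sharing prefix 'y': factor to P → y P' with P' → x | ε.

S -> z y z | y S'; U -> x y U' | y U''; P -> y P'; S' -> y | U; U' -> y | ε; U'' -> x | P; P' -> x | ε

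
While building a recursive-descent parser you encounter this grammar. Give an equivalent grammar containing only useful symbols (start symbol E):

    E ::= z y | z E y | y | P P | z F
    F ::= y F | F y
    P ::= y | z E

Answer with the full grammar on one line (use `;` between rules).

E ::= z y | z E y | y | P P; P ::= y | z E

Generating nonterminals: {E, P}.
Reachable from E after that: {E, P}.
Removed useless symbols: {F} and every production mentioning them.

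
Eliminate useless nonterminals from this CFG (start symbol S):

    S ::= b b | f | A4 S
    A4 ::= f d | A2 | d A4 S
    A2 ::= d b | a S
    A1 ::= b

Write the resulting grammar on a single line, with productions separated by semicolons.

Generating nonterminals: {A1, A2, A4, S}.
Reachable from S after that: {A2, A4, S}.
Removed useless symbols: {A1} and every production mentioning them.

S ::= b b | f | A4 S; A4 ::= f d | A2 | d A4 S; A2 ::= d b | a S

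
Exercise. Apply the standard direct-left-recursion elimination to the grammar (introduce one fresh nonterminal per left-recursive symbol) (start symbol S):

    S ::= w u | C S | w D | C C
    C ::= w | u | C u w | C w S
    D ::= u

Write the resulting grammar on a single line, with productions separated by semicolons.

S ::= w u | C S | w D | C C; C ::= w C' | u C'; D ::= u; C' ::= u w C' | w S C' | ε

Directly left-recursive nonterminal: C.
For C: α = {u w, w S}, β = {w, u}. Rewrite as C → β C' and C' → α C' | ε.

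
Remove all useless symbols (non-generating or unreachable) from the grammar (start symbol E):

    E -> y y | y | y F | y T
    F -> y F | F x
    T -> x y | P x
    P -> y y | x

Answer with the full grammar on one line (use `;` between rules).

Generating nonterminals: {E, P, T}.
Reachable from E after that: {E, P, T}.
Removed useless symbols: {F} and every production mentioning them.

E -> y y | y | y T; T -> x y | P x; P -> y y | x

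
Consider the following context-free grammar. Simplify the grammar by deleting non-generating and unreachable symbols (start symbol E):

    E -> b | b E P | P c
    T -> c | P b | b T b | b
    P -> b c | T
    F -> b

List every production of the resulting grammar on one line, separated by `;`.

Generating nonterminals: {E, F, P, T}.
Reachable from E after that: {E, P, T}.
Removed useless symbols: {F} and every production mentioning them.

E -> b | b E P | P c; T -> c | P b | b T b | b; P -> b c | T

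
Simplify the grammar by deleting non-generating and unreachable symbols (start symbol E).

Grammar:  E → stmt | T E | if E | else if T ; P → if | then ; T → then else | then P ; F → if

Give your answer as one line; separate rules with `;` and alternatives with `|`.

Generating nonterminals: {E, F, P, T}.
Reachable from E after that: {E, P, T}.
Removed useless symbols: {F} and every production mentioning them.

E → stmt | T E | if E | else if T; P → if | then; T → then else | then P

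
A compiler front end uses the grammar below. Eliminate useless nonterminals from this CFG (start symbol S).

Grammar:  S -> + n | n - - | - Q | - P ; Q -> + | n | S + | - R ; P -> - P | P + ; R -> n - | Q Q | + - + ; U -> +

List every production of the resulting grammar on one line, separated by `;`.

S -> + n | n - - | - Q; Q -> + | n | S + | - R; R -> n - | Q Q | + - +

Generating nonterminals: {Q, R, S, U}.
Reachable from S after that: {Q, R, S}.
Removed useless symbols: {P, U} and every production mentioning them.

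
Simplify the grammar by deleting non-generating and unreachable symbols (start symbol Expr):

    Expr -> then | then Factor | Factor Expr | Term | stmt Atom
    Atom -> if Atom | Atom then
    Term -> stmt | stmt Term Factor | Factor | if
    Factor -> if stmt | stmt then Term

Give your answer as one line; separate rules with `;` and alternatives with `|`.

Generating nonterminals: {Expr, Factor, Term}.
Reachable from Expr after that: {Expr, Factor, Term}.
Removed useless symbols: {Atom} and every production mentioning them.

Expr -> then | then Factor | Factor Expr | Term; Term -> stmt | stmt Term Factor | Factor | if; Factor -> if stmt | stmt then Term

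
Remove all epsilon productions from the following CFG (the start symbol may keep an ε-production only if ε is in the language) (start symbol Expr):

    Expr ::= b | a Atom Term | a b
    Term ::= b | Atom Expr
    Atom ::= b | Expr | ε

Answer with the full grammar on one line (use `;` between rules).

Expr ::= b | a Atom Term | a Term | a b; Term ::= b | Atom Expr | Expr; Atom ::= b | Expr

Nullable set = {Atom}.
ε ∉ L(G), so no ε-production is kept.
Expand every rule over subsets of its nullable positions: Expr → a Atom Term gives a Atom Term | a Term. Term → Atom Expr gives Atom Expr | Expr.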